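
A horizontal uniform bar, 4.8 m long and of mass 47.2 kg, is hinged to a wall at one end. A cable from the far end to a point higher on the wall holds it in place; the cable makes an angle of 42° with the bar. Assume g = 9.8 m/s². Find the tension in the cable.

Take torques about the hinge: T sin 42° · 4.8 = 47.2×9.8×2.4 = 1110.1 N·m.
So T = 1110.1 / (0.6691 × 4.8) = 345.64 N.

T ≈ 346 N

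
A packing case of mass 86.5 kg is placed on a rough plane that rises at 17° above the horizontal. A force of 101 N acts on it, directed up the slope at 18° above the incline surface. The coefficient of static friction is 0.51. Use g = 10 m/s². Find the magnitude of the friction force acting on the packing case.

Axes along / perpendicular to the incline. W sin 17° = 252.9 N down-slope; W cos 17° = 827.2 N into the surface.
Perpendicular: N = W cos 17° − P sin 18° = 827.2 − 31.21 = 796 N.
Along incline: P cos 18° + f = W sin 17° (friction acts up-slope) → f = 252.9 − 96.06 = 156.8 N.
|f| = 156.8 N ≤ μN = 406 N, so the packing case is indeed static.

f ≈ 157 N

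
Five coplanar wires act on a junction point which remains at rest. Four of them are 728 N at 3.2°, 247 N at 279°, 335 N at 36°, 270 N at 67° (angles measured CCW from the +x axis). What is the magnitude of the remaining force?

F ≈ 1170 N

Sum the known components: ΣF_x = 1142 N, ΣF_y = 242.1 N.
For equilibrium the remaining force must supply (−ΣF_x, −ΣF_y) = (-1142, -242.1) N.
Magnitude = √((-1142)² + (-242.1)²) = 1167 N; direction = atan2(-242.1, -1142) = 192.0°.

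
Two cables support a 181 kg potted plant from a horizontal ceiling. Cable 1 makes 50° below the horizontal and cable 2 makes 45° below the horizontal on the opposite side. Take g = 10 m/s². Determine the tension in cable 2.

Weight W = 181 × 10 = 1810 N acts straight down.
Horizontal: T_1 cos 50° = T_2 cos 45°  →  T_1 = 1.1 T_2.
Vertical: T_1 sin 50° + T_2 sin 45° = 1810.
Substituting the horizontal relation into the vertical equation gives 1.55 T_2 = 1810, so T_2 = 1168 N.

T_2 ≈ 1170 N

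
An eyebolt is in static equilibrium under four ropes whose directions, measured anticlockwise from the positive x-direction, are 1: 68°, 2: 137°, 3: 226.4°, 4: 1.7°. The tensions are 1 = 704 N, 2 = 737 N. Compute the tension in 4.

Resolve: ΣF_x = 704 cos 68° + 737 cos 137° + T_3 cos 226.4° + T_4 cos 1.7° = 0.
        ΣF_y = 704 sin 68° + 737 sin 137° + T_3 sin 226.4° + T_4 sin 1.7° = 0.
The known terms sum to (-275.3, 1155) N, so -0.6896 T_3 + 0.9996 T_4 = 275.3 and -0.7242 T_3 + 0.0297 T_4 = -1155.
Solving simultaneously: T_3 = 1653 N, T_4 = 1416 N.

T_4 ≈ 1420 N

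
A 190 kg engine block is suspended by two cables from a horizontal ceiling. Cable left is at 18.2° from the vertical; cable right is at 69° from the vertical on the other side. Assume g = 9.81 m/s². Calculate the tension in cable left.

T_left ≈ 1740 N

Angles from the horizontal: cable left is 90° − 18.2° = 71.8°, cable right is 90° − 69° = 21°.
Weight W = 190 × 9.81 = 1864 N acts straight down.
Horizontal: T_left cos 71.8° = T_right cos 21°  →  T_right = 0.3346 T_left.
Vertical: T_left sin 71.8° + T_right sin 21° = 1864.
Substituting the horizontal relation into the vertical equation gives 1.07 T_left = 1864, so T_left = 1742 N.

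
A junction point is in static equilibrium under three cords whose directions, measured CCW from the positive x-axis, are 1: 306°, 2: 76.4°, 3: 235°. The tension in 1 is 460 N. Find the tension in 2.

T_2 ≈ 1190 N

Resolve: ΣF_x = 460 cos 306° + T_2 cos 76.4° + T_3 cos 235° = 0.
        ΣF_y = 460 sin 306° + T_2 sin 76.4° + T_3 sin 235° = 0.
The known terms sum to (270.4, -372.1) N, so 0.2351 T_2 − 0.5736 T_3 = -270.4 and 0.9720 T_2 − 0.8192 T_3 = 372.1.
Solving simultaneously: T_2 = 1192 N, T_3 = 960.1 N.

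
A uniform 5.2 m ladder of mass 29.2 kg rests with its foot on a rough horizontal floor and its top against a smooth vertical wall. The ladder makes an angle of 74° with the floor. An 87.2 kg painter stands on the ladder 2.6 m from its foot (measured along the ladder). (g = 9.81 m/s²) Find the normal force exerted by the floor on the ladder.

N_floor ≈ 1140 N

ΣF_y = 0: N_floor = 29.2×9.81 + 87.2×9.81 = 1141.9 N.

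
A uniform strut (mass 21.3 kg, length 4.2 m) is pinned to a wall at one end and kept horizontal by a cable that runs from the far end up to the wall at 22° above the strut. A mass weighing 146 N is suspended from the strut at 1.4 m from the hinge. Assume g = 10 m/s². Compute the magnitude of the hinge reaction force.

Take torques about the hinge: T sin 22° · 4.2 = 21.3×10×2.1 + 146×1.4 = 651.7 N·m.
So T = 651.7 / (0.3746 × 4.2) = 414.21 N.
ΣF_x = 0: H_x = T cos 22° = 384.05 N.
ΣF_y = 0: H_y = (21.3×10 + 146) − T sin 22° = 359 − 155.17 = 203.83 N.
|H| = √(H_x² + H_y²) = √((384.05)² + (203.83)²) = 434.79 N.

|H| ≈ 435 N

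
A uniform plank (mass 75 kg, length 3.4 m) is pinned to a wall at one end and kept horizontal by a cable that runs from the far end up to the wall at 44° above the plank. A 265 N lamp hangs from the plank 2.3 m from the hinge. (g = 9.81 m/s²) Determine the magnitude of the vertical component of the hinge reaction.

Take torques about the hinge: T sin 44° · 3.4 = 75×9.81×1.7 + 265×2.3 = 1860.3 N·m.
So T = 1860.3 / (0.6947 × 3.4) = 787.64 N.
ΣF_y = 0: H_y = (75×9.81 + 265) − T sin 44° = 1000.8 − 547.14 = 453.61 N.

|H_y| ≈ 454 N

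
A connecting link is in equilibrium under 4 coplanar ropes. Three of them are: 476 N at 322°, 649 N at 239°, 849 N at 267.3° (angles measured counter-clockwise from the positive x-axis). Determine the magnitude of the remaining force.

Sum the known components: ΣF_x = 0.84 N, ΣF_y = -1697 N.
For equilibrium the remaining force must supply (−ΣF_x, −ΣF_y) = (-0.84, 1697) N.
Magnitude = √((-0.84)² + (1697)²) = 1697 N; direction = atan2(1697, -0.84) = 90.0°.

F ≈ 1700 N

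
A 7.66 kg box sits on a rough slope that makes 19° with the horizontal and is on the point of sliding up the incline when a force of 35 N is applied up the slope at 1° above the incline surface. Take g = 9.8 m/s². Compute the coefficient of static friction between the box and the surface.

μ ≈ 0.150

On the verge of sliding up the incline, friction is at its maximum μN and acts down the slope.
Perpendicular to incline: N = W cos 19° − P sin 1° = 70.98 − 0.6108 = 70.37 N.
Along incline: P cos 1° − μN = W sin 19° → μ = −(W sin 19° − P cos 1°) / N = 0.15.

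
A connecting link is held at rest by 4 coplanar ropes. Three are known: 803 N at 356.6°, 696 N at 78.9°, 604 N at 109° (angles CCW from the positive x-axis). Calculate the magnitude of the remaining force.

Sum the known components: ΣF_x = 738.9 N, ΣF_y = 1206 N.
For equilibrium the remaining force must supply (−ΣF_x, −ΣF_y) = (-738.9, -1206) N.
Magnitude = √((-738.9)² + (-1206)²) = 1415 N; direction = atan2(-1206, -738.9) = 238.5°.

F ≈ 1410 N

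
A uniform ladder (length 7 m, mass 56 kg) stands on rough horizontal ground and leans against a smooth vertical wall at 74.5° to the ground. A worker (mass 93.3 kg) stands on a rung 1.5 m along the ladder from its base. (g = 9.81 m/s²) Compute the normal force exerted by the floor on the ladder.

ΣF_y = 0: N_floor = 56×9.81 + 93.3×9.81 = 1464.6 N.

N_floor ≈ 1460 N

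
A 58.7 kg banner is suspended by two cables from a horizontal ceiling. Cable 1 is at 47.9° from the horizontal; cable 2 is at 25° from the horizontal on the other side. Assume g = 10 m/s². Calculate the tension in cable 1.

Weight W = 58.7 × 10 = 587 N acts straight down.
Horizontal: T_1 cos 47.9° = T_2 cos 25°  →  T_2 = 0.7397 T_1.
Vertical: T_1 sin 47.9° + T_2 sin 25° = 587.
Substituting the horizontal relation into the vertical equation gives 1.055 T_1 = 587, so T_1 = 556.6 N.

T_1 ≈ 557 N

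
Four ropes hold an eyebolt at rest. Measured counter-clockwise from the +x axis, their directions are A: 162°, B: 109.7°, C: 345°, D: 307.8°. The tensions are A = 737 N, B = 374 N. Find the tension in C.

T_C ≈ 493 N

Resolve: ΣF_x = 737 cos 162° + 374 cos 109.7° + T_C cos 345° + T_D cos 307.8° = 0.
        ΣF_y = 737 sin 162° + 374 sin 109.7° + T_C sin 345° + T_D sin 307.8° = 0.
The known terms sum to (-827, 579.9) N, so 0.9659 T_C + 0.6129 T_D = 827 and -0.2588 T_C − 0.7902 T_D = -579.9.
Solving simultaneously: T_C = 493 N, T_D = 572.4 N.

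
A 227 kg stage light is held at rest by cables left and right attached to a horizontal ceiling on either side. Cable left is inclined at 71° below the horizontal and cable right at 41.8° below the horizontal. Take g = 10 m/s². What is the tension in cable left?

T_left ≈ 1840 N

Weight W = 227 × 10 = 2270 N acts straight down.
Horizontal: T_left cos 71° = T_right cos 41.8°  →  T_right = 0.4367 T_left.
Vertical: T_left sin 71° + T_right sin 41.8° = 2270.
Substituting the horizontal relation into the vertical equation gives 1.237 T_left = 2270, so T_left = 1836 N.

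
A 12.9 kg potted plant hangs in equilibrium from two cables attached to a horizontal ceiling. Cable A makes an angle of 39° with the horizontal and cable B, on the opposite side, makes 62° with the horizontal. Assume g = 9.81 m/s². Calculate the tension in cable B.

Weight W = 12.9 × 9.81 = 126.5 N acts straight down.
Horizontal: T_A cos 39° = T_B cos 62°  →  T_A = 0.6041 T_B.
Vertical: T_A sin 39° + T_B sin 62° = 126.5.
Substituting the horizontal relation into the vertical equation gives 1.263 T_B = 126.5, so T_B = 100.2 N.

T_B ≈ 100 N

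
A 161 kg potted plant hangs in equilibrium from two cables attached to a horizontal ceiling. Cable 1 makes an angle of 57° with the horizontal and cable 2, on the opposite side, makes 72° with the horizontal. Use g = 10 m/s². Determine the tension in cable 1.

Weight W = 161 × 10 = 1610 N acts straight down.
Horizontal: T_1 cos 57° = T_2 cos 72°  →  T_2 = 1.762 T_1.
Vertical: T_1 sin 57° + T_2 sin 72° = 1610.
Substituting the horizontal relation into the vertical equation gives 2.515 T_1 = 1610, so T_1 = 640.2 N.

T_1 ≈ 640 N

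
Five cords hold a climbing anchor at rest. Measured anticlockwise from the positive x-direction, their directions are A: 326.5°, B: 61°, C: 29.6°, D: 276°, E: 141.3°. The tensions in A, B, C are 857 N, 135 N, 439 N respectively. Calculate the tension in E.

T_E ≈ 1610 N

Resolve: ΣF_x = 857 cos 326.5° + 135 cos 61° + 439 cos 29.6° + T_D cos 276° + T_E cos 141.3° = 0.
        ΣF_y = 857 sin 326.5° + 135 sin 61° + 439 sin 29.6° + T_D sin 276° + T_E sin 141.3° = 0.
The known terms sum to (1162, -138.1) N, so 0.1045 T_D − 0.7804 T_E = -1162 and -0.9945 T_D + 0.6252 T_E = 138.1.
Solving simultaneously: T_D = 870.3 N, T_E = 1605 N.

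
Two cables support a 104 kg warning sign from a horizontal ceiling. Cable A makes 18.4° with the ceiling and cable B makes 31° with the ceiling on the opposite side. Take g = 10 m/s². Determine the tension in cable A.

T_A ≈ 1170 N

Weight W = 104 × 10 = 1040 N acts straight down.
Horizontal: T_A cos 18.4° = T_B cos 31°  →  T_B = 1.107 T_A.
Vertical: T_A sin 18.4° + T_B sin 31° = 1040.
Substituting the horizontal relation into the vertical equation gives 0.8858 T_A = 1040, so T_A = 1174 N.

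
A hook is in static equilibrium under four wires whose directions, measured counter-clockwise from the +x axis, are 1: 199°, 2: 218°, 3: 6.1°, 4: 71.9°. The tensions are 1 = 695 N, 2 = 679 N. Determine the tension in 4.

Resolve: ΣF_x = 695 cos 199° + 679 cos 218° + T_3 cos 6.1° + T_4 cos 71.9° = 0.
        ΣF_y = 695 sin 199° + 679 sin 218° + T_3 sin 6.1° + T_4 sin 71.9° = 0.
The known terms sum to (-1192, -644.3) N, so 0.9943 T_3 + 0.3107 T_4 = 1192 and 0.1063 T_3 + 0.9505 T_4 = 644.3.
Solving simultaneously: T_3 = 1023 N, T_4 = 563.5 N.

T_4 ≈ 563 N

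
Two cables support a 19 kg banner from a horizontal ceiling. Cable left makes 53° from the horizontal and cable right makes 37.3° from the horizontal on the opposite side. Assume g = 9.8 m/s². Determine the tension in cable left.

T_left ≈ 148 N

Weight W = 19 × 9.8 = 186.2 N acts straight down.
Horizontal: T_left cos 53° = T_right cos 37.3°  →  T_right = 0.7565 T_left.
Vertical: T_left sin 53° + T_right sin 37.3° = 186.2.
Substituting the horizontal relation into the vertical equation gives 1.257 T_left = 186.2, so T_left = 148.1 N.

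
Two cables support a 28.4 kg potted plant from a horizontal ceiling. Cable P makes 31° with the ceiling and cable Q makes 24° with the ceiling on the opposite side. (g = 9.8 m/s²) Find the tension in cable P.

T_P ≈ 310 N

Weight W = 28.4 × 9.8 = 278.3 N acts straight down.
Horizontal: T_P cos 31° = T_Q cos 24°  →  T_Q = 0.9383 T_P.
Vertical: T_P sin 31° + T_Q sin 24° = 278.3.
Substituting the horizontal relation into the vertical equation gives 0.8967 T_P = 278.3, so T_P = 310.4 N.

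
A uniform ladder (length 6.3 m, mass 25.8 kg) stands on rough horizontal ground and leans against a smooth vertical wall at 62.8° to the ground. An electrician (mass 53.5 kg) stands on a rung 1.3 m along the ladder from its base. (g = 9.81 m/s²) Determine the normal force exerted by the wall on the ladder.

N_wall ≈ 121 N

Torques about the foot: N_wall · 6.3 sin 62.8° = 25.8×9.81×3.15 cos 62.8° + 53.5×9.81×1.3 cos 62.8° → N_wall = 120.7 N.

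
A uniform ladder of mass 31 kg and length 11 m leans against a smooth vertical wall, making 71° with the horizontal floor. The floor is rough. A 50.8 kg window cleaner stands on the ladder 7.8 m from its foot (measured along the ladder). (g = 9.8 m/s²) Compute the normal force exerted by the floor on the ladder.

ΣF_y = 0: N_floor = 31×9.8 + 50.8×9.8 = 801.64 N.

N_floor ≈ 802 N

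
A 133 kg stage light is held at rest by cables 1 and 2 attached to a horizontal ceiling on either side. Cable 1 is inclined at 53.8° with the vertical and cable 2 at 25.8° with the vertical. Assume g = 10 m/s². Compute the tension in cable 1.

Angles from the horizontal: cable 1 is 90° − 53.8° = 36.2°, cable 2 is 90° − 25.8° = 64.2°.
Weight W = 133 × 10 = 1330 N acts straight down.
Horizontal: T_1 cos 36.2° = T_2 cos 64.2°  →  T_2 = 1.854 T_1.
Vertical: T_1 sin 36.2° + T_2 sin 64.2° = 1330.
Substituting the horizontal relation into the vertical equation gives 2.26 T_1 = 1330, so T_1 = 588.5 N.

T_1 ≈ 589 N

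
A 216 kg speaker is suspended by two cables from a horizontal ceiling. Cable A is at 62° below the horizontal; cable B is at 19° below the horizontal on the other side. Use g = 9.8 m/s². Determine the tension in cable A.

Weight W = 216 × 9.8 = 2117 N acts straight down.
Horizontal: T_A cos 62° = T_B cos 19°  →  T_B = 0.4965 T_A.
Vertical: T_A sin 62° + T_B sin 19° = 2117.
Substituting the horizontal relation into the vertical equation gives 1.045 T_A = 2117, so T_A = 2026 N.

T_A ≈ 2030 N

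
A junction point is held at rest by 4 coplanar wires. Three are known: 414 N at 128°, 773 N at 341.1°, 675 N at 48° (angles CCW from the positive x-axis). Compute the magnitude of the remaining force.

F ≈ 1090 N

Sum the known components: ΣF_x = 928.1 N, ΣF_y = 577.5 N.
For equilibrium the remaining force must supply (−ΣF_x, −ΣF_y) = (-928.1, -577.5) N.
Magnitude = √((-928.1)² + (-577.5)²) = 1093 N; direction = atan2(-577.5, -928.1) = 211.9°.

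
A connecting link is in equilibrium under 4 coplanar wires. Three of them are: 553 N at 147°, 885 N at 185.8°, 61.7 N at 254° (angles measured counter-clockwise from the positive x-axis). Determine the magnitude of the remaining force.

Sum the known components: ΣF_x = -1361 N, ΣF_y = 152.4 N.
For equilibrium the remaining force must supply (−ΣF_x, −ΣF_y) = (1361, -152.4) N.
Magnitude = √((1361)² + (-152.4)²) = 1370 N; direction = atan2(-152.4, 1361) = 353.6°.

F ≈ 1370 N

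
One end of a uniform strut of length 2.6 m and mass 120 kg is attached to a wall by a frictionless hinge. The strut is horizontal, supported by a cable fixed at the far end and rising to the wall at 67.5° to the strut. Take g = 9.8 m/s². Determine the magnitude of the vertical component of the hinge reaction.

|H_y| ≈ 588 N

Take torques about the hinge: T sin 67.5° · 2.6 = 120×9.8×1.3 = 1528.8 N·m.
So T = 1528.8 / (0.9239 × 2.6) = 636.45 N.
ΣF_y = 0: H_y = (120×9.8) − T sin 67.5° = 1176 − 588 = 588 N.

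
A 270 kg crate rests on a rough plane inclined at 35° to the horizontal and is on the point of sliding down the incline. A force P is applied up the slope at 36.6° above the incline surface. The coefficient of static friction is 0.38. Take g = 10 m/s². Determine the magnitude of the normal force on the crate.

On the verge of sliding down the incline, friction equals μN and acts up the slope.
Perpendicular: N + P sin 36.6° = W cos 35° = 2212 N.
Along incline: P cos 36.6° + μN = W sin 35° with W sin 35° = 1549 N.
Solving the pair for P and N: P = 1229 N, N = 1479 N (and f = μN = 562 N).

N ≈ 1480 N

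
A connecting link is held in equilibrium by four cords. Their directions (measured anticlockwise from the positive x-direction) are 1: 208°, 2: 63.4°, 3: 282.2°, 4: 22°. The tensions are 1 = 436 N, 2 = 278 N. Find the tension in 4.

T_4 ≈ 249 N

Resolve: ΣF_x = 436 cos 208° + 278 cos 63.4° + T_3 cos 282.2° + T_4 cos 22° = 0.
        ΣF_y = 436 sin 208° + 278 sin 63.4° + T_3 sin 282.2° + T_4 sin 22° = 0.
The known terms sum to (-260.5, 43.89) N, so 0.2113 T_3 + 0.9272 T_4 = 260.5 and -0.9774 T_3 + 0.3746 T_4 = -43.89.
Solving simultaneously: T_3 = 140.3 N, T_4 = 249 N.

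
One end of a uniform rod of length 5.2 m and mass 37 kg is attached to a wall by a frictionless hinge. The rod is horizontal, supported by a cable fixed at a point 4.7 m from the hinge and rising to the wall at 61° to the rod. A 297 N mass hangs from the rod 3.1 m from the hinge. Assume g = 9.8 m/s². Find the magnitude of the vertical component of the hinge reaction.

Take torques about the hinge: T sin 61° · 4.7 = 37×9.8×2.6 + 297×3.1 = 1863.5 N·m.
So T = 1863.5 / (0.8746 × 4.7) = 453.32 N.
ΣF_y = 0: H_y = (37×9.8 + 297) − T sin 61° = 659.6 − 396.48 = 263.12 N.

|H_y| ≈ 263 N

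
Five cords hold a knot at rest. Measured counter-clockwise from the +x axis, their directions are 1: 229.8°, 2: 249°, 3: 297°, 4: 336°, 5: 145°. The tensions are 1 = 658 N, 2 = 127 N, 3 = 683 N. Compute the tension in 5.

Resolve: ΣF_x = 658 cos 229.8° + 127 cos 249° + 683 cos 297° + T_4 cos 336° + T_5 cos 145° = 0.
        ΣF_y = 658 sin 229.8° + 127 sin 249° + 683 sin 297° + T_4 sin 336° + T_5 sin 145° = 0.
The known terms sum to (-160.1, -1230) N, so 0.9135 T_4 − 0.8192 T_5 = 160.1 and -0.4067 T_4 + 0.5736 T_5 = 1230.
Solving simultaneously: T_4 = 5761 N, T_5 = 6229 N.

T_5 ≈ 6230 N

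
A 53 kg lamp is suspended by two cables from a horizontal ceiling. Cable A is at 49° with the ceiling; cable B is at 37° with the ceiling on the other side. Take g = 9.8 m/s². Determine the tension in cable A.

Weight W = 53 × 9.8 = 519.4 N acts straight down.
Horizontal: T_A cos 49° = T_B cos 37°  →  T_B = 0.8215 T_A.
Vertical: T_A sin 49° + T_B sin 37° = 519.4.
Substituting the horizontal relation into the vertical equation gives 1.249 T_A = 519.4, so T_A = 415.8 N.

T_A ≈ 416 N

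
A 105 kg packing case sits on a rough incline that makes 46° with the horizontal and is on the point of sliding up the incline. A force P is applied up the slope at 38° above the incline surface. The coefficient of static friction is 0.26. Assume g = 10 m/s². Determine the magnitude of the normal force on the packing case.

On the verge of sliding up the incline, friction equals μN and acts down the slope.
Perpendicular: N + P sin 38° = W cos 46° = 729.4 N.
Along incline: P cos 38° = W sin 46° + μN  with W sin 46° = 755.3 N.
Solving the pair for P and N: P = 996.7 N, N = 115.8 N (and f = μN = 30.1 N).

N ≈ 116 N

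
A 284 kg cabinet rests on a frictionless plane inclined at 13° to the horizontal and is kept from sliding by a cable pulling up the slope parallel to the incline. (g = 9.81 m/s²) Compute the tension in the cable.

Take axes along and perpendicular to the incline. Weight components: W sin 13° = 626.7 N down-slope, W cos 13° = 2715 N into the surface.
Along incline: T cos 0° = W sin 13° → T = 626.7 N.
Perpendicular: N = W cos 13° − T sin 0° = 2715 N.

T ≈ 627 N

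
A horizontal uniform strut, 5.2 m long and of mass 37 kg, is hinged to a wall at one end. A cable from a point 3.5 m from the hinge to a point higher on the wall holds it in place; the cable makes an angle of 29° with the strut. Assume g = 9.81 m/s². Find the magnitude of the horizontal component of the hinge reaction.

Take torques about the hinge: T sin 29° · 3.5 = 37×9.81×2.6 = 943.72 N·m.
So T = 943.72 / (0.4848 × 3.5) = 556.17 N.
ΣF_x = 0: H_x = T cos 29° = 486.43 N.

H_x ≈ 486 N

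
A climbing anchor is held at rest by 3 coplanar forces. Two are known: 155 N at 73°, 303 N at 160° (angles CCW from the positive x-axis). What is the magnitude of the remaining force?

F ≈ 347 N

Sum the known components: ΣF_x = -239.4 N, ΣF_y = 251.9 N.
For equilibrium the remaining force must supply (−ΣF_x, −ΣF_y) = (239.4, -251.9) N.
Magnitude = √((239.4)² + (-251.9)²) = 347.5 N; direction = atan2(-251.9, 239.4) = 313.5°.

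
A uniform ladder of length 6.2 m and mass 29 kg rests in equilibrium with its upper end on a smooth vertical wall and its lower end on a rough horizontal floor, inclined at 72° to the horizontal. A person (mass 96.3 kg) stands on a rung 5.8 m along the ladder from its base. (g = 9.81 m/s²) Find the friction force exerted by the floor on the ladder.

f ≈ 333 N

Torques about the foot: N_wall · 6.2 sin 72° = 29×9.81×3.1 cos 72° + 96.3×9.81×5.8 cos 72° → N_wall = 333.37 N.
ΣF_x = 0: f_floor = N_wall = 333.37 N.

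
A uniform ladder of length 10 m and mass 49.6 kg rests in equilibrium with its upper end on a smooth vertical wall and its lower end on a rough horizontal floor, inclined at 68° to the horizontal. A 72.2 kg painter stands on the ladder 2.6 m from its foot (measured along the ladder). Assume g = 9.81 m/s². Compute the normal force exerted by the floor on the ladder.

N_floor ≈ 1190 N

ΣF_y = 0: N_floor = 49.6×9.81 + 72.2×9.81 = 1194.9 N.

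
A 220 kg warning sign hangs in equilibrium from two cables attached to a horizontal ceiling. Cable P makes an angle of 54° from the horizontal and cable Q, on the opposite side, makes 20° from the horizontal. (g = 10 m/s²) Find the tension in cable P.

Weight W = 220 × 10 = 2200 N acts straight down.
Horizontal: T_P cos 54° = T_Q cos 20°  →  T_Q = 0.6255 T_P.
Vertical: T_P sin 54° + T_Q sin 20° = 2200.
Substituting the horizontal relation into the vertical equation gives 1.023 T_P = 2200, so T_P = 2151 N.

T_P ≈ 2150 N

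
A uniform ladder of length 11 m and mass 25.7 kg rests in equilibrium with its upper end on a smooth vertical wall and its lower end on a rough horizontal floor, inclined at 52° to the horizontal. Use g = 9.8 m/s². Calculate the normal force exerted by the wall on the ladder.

Torques about the foot: N_wall · 11 sin 52° = 25.7×9.8×5.5 cos 52° → N_wall = 98.387 N.

N_wall ≈ 98.4 N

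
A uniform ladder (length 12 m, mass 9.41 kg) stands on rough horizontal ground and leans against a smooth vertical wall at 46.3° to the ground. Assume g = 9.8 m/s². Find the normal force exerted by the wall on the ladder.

Torques about the foot: N_wall · 12 sin 46.3° = 9.41×9.8×6 cos 46.3° → N_wall = 44.063 N.

N_wall ≈ 44.1 N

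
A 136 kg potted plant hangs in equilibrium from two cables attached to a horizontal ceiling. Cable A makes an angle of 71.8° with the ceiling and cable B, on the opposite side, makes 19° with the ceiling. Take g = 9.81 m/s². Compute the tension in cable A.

T_A ≈ 1260 N

Weight W = 136 × 9.81 = 1334 N acts straight down.
Horizontal: T_A cos 71.8° = T_B cos 19°  →  T_B = 0.3303 T_A.
Vertical: T_A sin 71.8° + T_B sin 19° = 1334.
Substituting the horizontal relation into the vertical equation gives 1.058 T_A = 1334, so T_A = 1262 N.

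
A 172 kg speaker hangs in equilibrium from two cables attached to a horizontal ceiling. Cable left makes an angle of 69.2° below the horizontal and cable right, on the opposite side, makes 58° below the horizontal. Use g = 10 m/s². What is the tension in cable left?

Weight W = 172 × 10 = 1720 N acts straight down.
Horizontal: T_left cos 69.2° = T_right cos 58°  →  T_right = 0.6701 T_left.
Vertical: T_left sin 69.2° + T_right sin 58° = 1720.
Substituting the horizontal relation into the vertical equation gives 1.503 T_left = 1720, so T_left = 1144 N.

T_left ≈ 1140 N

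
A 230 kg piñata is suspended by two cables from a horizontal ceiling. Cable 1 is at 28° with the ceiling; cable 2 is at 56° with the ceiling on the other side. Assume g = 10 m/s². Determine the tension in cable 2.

T_2 ≈ 2040 N

Weight W = 230 × 10 = 2300 N acts straight down.
Horizontal: T_1 cos 28° = T_2 cos 56°  →  T_1 = 0.6333 T_2.
Vertical: T_1 sin 28° + T_2 sin 56° = 2300.
Substituting the horizontal relation into the vertical equation gives 1.126 T_2 = 2300, so T_2 = 2042 N.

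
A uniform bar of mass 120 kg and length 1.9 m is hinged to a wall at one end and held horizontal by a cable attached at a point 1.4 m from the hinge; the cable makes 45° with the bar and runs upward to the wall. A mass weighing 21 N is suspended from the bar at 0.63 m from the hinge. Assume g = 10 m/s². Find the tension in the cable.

Take torques about the hinge: T sin 45° · 1.4 = 120×10×0.95 + 21×0.63 = 1153.2 N·m.
So T = 1153.2 / (0.7071 × 1.4) = 1164.9 N.

T ≈ 1160 N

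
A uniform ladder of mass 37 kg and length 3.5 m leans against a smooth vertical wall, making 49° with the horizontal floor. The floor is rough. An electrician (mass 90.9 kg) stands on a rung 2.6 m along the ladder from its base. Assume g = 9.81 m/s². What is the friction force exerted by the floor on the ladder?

Torques about the foot: N_wall · 3.5 sin 49° = 37×9.81×1.75 cos 49° + 90.9×9.81×2.6 cos 49° → N_wall = 733.6 N.
ΣF_x = 0: f_floor = N_wall = 733.6 N.

f ≈ 734 N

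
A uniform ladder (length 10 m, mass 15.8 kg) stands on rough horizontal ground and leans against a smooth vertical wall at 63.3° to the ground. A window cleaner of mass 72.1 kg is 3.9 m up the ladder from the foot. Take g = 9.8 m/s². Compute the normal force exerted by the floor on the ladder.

ΣF_y = 0: N_floor = 15.8×9.8 + 72.1×9.8 = 861.42 N.

N_floor ≈ 861 N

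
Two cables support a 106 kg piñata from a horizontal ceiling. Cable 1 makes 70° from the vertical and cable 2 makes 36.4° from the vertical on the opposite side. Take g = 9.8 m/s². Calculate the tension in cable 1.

Angles from the horizontal: cable 1 is 90° − 70° = 20°, cable 2 is 90° − 36.4° = 53.6°.
Weight W = 106 × 9.8 = 1039 N acts straight down.
Horizontal: T_1 cos 20° = T_2 cos 53.6°  →  T_2 = 1.584 T_1.
Vertical: T_1 sin 20° + T_2 sin 53.6° = 1039.
Substituting the horizontal relation into the vertical equation gives 1.617 T_1 = 1039, so T_1 = 642.6 N.

T_1 ≈ 643 N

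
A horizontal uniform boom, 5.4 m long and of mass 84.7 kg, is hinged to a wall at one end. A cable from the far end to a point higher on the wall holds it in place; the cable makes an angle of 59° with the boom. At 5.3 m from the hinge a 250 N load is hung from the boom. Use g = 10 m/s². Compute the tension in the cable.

Take torques about the hinge: T sin 59° · 5.4 = 84.7×10×2.7 + 250×5.3 = 3611.9 N·m.
So T = 3611.9 / (0.8572 × 5.4) = 780.33 N.

T ≈ 780 N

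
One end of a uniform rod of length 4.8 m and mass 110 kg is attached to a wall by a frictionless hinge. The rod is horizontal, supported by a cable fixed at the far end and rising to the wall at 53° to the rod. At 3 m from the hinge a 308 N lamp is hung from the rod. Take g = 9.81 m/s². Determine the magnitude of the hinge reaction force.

|H| ≈ 856 N

Take torques about the hinge: T sin 53° · 4.8 = 110×9.81×2.4 + 308×3 = 3513.8 N·m.
So T = 3513.8 / (0.7986 × 4.8) = 916.63 N.
ΣF_x = 0: H_x = T cos 53° = 551.64 N.
ΣF_y = 0: H_y = (110×9.81 + 308) − T sin 53° = 1387.1 − 732.05 = 655.05 N.
|H| = √(H_x² + H_y²) = √((551.64)² + (655.05)²) = 856.39 N.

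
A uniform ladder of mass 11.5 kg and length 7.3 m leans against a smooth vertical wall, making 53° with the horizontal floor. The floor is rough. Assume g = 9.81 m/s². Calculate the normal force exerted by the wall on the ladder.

N_wall ≈ 42.5 N

Torques about the foot: N_wall · 7.3 sin 53° = 11.5×9.81×3.65 cos 53° → N_wall = 42.506 N.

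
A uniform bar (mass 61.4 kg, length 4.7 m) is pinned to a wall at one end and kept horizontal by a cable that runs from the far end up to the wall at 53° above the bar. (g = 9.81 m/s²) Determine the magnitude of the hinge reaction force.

Take torques about the hinge: T sin 53° · 4.7 = 61.4×9.81×2.35 = 1415.5 N·m.
So T = 1415.5 / (0.7986 × 4.7) = 377.1 N.
ΣF_x = 0: H_x = T cos 53° = 226.95 N.
ΣF_y = 0: H_y = (61.4×9.81) − T sin 53° = 602.33 − 301.17 = 301.17 N.
|H| = √(H_x² + H_y²) = √((226.95)² + (301.17)²) = 377.1 N.

|H| ≈ 377 N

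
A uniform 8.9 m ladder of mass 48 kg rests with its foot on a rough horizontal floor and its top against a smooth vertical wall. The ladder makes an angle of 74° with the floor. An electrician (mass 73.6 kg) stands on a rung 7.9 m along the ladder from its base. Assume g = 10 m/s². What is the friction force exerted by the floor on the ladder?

Torques about the foot: N_wall · 8.9 sin 74° = 48×10×4.45 cos 74° + 73.6×10×7.9 cos 74° → N_wall = 256.15 N.
ΣF_x = 0: f_floor = N_wall = 256.15 N.

f ≈ 256 N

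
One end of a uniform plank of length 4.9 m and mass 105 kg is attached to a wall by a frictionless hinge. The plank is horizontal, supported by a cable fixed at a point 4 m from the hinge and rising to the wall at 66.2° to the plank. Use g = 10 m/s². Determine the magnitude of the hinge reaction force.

|H| ≈ 496 N

Take torques about the hinge: T sin 66.2° · 4 = 105×10×2.45 = 2572.5 N·m.
So T = 2572.5 / (0.9150 × 4) = 702.9 N.
ΣF_x = 0: H_x = T cos 66.2° = 283.65 N.
ΣF_y = 0: H_y = (105×10) − T sin 66.2° = 1050 − 643.12 = 406.88 N.
|H| = √(H_x² + H_y²) = √((283.65)² + (406.88)²) = 495.99 N.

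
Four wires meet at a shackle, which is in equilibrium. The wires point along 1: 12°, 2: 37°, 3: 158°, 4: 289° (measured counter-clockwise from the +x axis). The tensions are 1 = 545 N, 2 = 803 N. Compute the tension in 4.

Resolve: ΣF_x = 545 cos 12° + 803 cos 37° + T_3 cos 158° + T_4 cos 289° = 0.
        ΣF_y = 545 sin 12° + 803 sin 37° + T_3 sin 158° + T_4 sin 289° = 0.
The known terms sum to (1174, 596.6) N, so -0.9272 T_3 + 0.3256 T_4 = -1174 and 0.3746 T_3 − 0.9455 T_4 = -596.6.
Solving simultaneously: T_3 = 1729 N, T_4 = 1316 N.

T_4 ≈ 1320 N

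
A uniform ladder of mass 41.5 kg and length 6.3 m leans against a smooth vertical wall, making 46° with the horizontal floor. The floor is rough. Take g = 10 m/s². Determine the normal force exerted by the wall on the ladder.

N_wall ≈ 200 N

Torques about the foot: N_wall · 6.3 sin 46° = 41.5×10×3.15 cos 46° → N_wall = 200.38 N.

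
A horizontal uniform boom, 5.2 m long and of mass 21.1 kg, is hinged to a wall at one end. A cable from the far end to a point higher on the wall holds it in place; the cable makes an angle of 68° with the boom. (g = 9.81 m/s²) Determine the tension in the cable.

Take torques about the hinge: T sin 68° · 5.2 = 21.1×9.81×2.6 = 538.18 N·m.
So T = 538.18 / (0.9272 × 5.2) = 111.62 N.

T ≈ 112 N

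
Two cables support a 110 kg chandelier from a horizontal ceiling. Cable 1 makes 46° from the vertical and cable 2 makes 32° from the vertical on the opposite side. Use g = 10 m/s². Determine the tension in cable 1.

Angles from the horizontal: cable 1 is 90° − 46° = 44°, cable 2 is 90° − 32° = 58°.
Weight W = 110 × 10 = 1100 N acts straight down.
Horizontal: T_1 cos 44° = T_2 cos 58°  →  T_2 = 1.357 T_1.
Vertical: T_1 sin 44° + T_2 sin 58° = 1100.
Substituting the horizontal relation into the vertical equation gives 1.846 T_1 = 1100, so T_1 = 595.9 N.

T_1 ≈ 596 N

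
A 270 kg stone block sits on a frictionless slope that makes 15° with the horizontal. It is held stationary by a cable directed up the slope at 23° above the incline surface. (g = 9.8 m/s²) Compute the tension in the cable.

Take axes along and perpendicular to the incline. Weight components: W sin 15° = 684.8 N down-slope, W cos 15° = 2556 N into the surface.
Along incline: T cos 23° = W sin 15° → T = 744 N.
Perpendicular: N = W cos 15° − T sin 23° = 2265 N.

T ≈ 744 N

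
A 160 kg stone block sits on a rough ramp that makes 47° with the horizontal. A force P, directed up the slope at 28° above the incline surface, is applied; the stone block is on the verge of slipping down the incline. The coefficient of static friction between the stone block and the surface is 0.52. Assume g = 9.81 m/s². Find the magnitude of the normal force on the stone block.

N ≈ 636 N

On the verge of sliding down the incline, friction equals μN and acts up the slope.
Perpendicular: N + P sin 28° = W cos 47° = 1070 N.
Along incline: P cos 28° + μN = W sin 47° with W sin 47° = 1148 N.
Solving the pair for P and N: P = 925.6 N, N = 635.9 N (and f = μN = 330.7 N).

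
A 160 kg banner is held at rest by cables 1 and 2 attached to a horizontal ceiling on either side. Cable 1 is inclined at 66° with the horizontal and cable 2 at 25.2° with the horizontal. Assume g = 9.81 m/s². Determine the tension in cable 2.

T_2 ≈ 639 N

Weight W = 160 × 9.81 = 1570 N acts straight down.
Horizontal: T_1 cos 66° = T_2 cos 25.2°  →  T_1 = 2.225 T_2.
Vertical: T_1 sin 66° + T_2 sin 25.2° = 1570.
Substituting the horizontal relation into the vertical equation gives 2.458 T_2 = 1570, so T_2 = 638.6 N.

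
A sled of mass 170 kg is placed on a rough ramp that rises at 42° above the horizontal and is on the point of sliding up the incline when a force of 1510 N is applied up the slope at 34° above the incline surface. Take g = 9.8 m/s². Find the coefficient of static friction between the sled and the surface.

μ ≈ 0.348

On the verge of sliding up the incline, friction is at its maximum μN and acts down the slope.
Perpendicular to incline: N = W cos 42° − P sin 34° = 1238 − 844.4 = 393.7 N.
Along incline: P cos 34° − μN = W sin 42° → μ = −(W sin 42° − P cos 34°) / N = 0.3482.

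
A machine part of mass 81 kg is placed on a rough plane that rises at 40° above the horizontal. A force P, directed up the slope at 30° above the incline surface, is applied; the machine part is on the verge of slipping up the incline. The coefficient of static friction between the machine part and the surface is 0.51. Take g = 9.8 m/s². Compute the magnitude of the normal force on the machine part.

On the verge of sliding up the incline, friction equals μN and acts down the slope.
Perpendicular: N + P sin 30° = W cos 40° = 608.1 N.
Along incline: P cos 30° = W sin 40° + μN  with W sin 40° = 510.2 N.
Solving the pair for P and N: P = 731.8 N, N = 242.2 N (and f = μN = 123.5 N).

N ≈ 242 N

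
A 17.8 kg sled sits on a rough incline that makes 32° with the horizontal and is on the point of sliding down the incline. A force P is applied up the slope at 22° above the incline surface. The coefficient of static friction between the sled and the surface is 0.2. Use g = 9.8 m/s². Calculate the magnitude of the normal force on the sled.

N ≈ 120 N

On the verge of sliding down the incline, friction equals μN and acts up the slope.
Perpendicular: N + P sin 22° = W cos 32° = 147.9 N.
Along incline: P cos 22° + μN = W sin 32° with W sin 32° = 92.44 N.
Solving the pair for P and N: P = 73.75 N, N = 120.3 N (and f = μN = 24.06 N).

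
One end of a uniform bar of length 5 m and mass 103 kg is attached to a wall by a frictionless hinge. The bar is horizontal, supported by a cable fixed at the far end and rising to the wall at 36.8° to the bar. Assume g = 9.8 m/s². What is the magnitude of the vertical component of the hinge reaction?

|H_y| ≈ 505 N

Take torques about the hinge: T sin 36.8° · 5 = 103×9.8×2.5 = 2523.5 N·m.
So T = 2523.5 / (0.5990 × 5) = 842.54 N.
ΣF_y = 0: H_y = (103×9.8) − T sin 36.8° = 1009.4 − 504.7 = 504.7 N.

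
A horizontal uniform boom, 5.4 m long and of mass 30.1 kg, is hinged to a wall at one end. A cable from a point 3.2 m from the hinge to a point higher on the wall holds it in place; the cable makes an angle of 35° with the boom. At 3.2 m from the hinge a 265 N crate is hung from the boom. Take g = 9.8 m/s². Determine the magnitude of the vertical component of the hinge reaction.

Take torques about the hinge: T sin 35° · 3.2 = 30.1×9.8×2.7 + 265×3.2 = 1644.4 N·m.
So T = 1644.4 / (0.5736 × 3.2) = 895.94 N.
ΣF_y = 0: H_y = (30.1×9.8 + 265) − T sin 35° = 559.98 − 513.89 = 46.091 N.

|H_y| ≈ 46.1 N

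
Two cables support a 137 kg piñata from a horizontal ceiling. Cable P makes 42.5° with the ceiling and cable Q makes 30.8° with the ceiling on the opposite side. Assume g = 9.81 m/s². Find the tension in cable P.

Weight W = 137 × 9.81 = 1344 N acts straight down.
Horizontal: T_P cos 42.5° = T_Q cos 30.8°  →  T_Q = 0.8583 T_P.
Vertical: T_P sin 42.5° + T_Q sin 30.8° = 1344.
Substituting the horizontal relation into the vertical equation gives 1.115 T_P = 1344, so T_P = 1205 N.

T_P ≈ 1210 N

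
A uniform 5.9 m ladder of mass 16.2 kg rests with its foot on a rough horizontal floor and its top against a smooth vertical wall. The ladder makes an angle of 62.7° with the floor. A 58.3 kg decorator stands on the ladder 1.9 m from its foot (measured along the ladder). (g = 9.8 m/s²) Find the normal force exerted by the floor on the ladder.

N_floor ≈ 730 N

ΣF_y = 0: N_floor = 16.2×9.8 + 58.3×9.8 = 730.1 N.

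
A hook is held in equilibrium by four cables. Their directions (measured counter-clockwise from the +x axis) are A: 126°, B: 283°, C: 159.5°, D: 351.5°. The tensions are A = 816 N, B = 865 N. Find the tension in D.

Resolve: ΣF_x = 816 cos 126° + 865 cos 283° + T_C cos 159.5° + T_D cos 351.5° = 0.
        ΣF_y = 816 sin 126° + 865 sin 283° + T_C sin 159.5° + T_D sin 351.5° = 0.
The known terms sum to (-285.1, -182.7) N, so -0.9367 T_C + 0.9890 T_D = 285.1 and 0.3502 T_C − 0.1478 T_D = 182.7.
Solving simultaneously: T_C = 1072 N, T_D = 1303 N.

T_D ≈ 1300 N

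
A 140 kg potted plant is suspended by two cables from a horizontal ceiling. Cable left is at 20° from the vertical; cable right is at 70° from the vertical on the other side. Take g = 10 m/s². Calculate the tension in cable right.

T_right ≈ 479 N

Angles from the horizontal: cable left is 90° − 20° = 70°, cable right is 90° − 70° = 20°.
Weight W = 140 × 10 = 1400 N acts straight down.
Horizontal: T_left cos 70° = T_right cos 20°  →  T_left = 2.747 T_right.
Vertical: T_left sin 70° + T_right sin 20° = 1400.
Substituting the horizontal relation into the vertical equation gives 2.924 T_right = 1400, so T_right = 478.8 N.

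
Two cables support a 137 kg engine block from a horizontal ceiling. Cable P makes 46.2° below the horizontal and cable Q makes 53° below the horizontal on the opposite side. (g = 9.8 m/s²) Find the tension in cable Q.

Weight W = 137 × 9.8 = 1343 N acts straight down.
Horizontal: T_P cos 46.2° = T_Q cos 53°  →  T_P = 0.8695 T_Q.
Vertical: T_P sin 46.2° + T_Q sin 53° = 1343.
Substituting the horizontal relation into the vertical equation gives 1.426 T_Q = 1343, so T_Q = 941.4 N.

T_Q ≈ 941 N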